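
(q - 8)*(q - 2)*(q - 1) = q^3 - 11*q^2 + 26*q - 16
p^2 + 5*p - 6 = (p - 1)*(p + 6)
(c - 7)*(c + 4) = c^2 - 3*c - 28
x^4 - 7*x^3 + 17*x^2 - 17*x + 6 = (x - 3)*(x - 2)*(x - 1)^2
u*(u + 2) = u^2 + 2*u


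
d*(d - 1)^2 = d^3 - 2*d^2 + d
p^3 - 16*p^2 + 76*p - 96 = (p - 8)*(p - 6)*(p - 2)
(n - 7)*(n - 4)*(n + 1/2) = n^3 - 21*n^2/2 + 45*n/2 + 14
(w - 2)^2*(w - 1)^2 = w^4 - 6*w^3 + 13*w^2 - 12*w + 4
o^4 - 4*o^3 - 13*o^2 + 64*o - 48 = (o - 4)*(o - 3)*(o - 1)*(o + 4)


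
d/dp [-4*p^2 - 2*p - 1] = -8*p - 2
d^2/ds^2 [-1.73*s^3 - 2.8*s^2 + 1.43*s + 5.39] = -10.38*s - 5.6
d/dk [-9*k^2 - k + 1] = -18*k - 1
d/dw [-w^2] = -2*w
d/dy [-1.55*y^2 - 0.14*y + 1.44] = -3.1*y - 0.14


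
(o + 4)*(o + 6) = o^2 + 10*o + 24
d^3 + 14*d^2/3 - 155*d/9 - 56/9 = (d - 8/3)*(d + 1/3)*(d + 7)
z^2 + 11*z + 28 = (z + 4)*(z + 7)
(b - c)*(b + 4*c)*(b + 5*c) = b^3 + 8*b^2*c + 11*b*c^2 - 20*c^3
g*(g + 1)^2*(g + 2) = g^4 + 4*g^3 + 5*g^2 + 2*g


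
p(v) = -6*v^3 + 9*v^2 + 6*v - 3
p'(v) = -18*v^2 + 18*v + 6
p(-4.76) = 819.46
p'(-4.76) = -487.52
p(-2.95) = 211.66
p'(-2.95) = -203.74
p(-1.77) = 47.85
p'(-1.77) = -82.25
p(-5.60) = 1299.34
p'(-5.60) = -659.28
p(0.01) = -2.94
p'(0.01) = 6.18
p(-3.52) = 349.08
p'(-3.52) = -280.39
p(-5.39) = 1165.67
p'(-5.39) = -613.96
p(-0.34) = -3.76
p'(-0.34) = -2.20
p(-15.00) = 22182.00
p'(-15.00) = -4314.00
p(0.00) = -3.00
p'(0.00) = 6.00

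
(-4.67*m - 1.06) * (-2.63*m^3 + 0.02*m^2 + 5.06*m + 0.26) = 12.2821*m^4 + 2.6944*m^3 - 23.6514*m^2 - 6.5778*m - 0.2756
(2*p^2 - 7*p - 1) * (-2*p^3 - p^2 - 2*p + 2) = -4*p^5 + 12*p^4 + 5*p^3 + 19*p^2 - 12*p - 2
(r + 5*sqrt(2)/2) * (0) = 0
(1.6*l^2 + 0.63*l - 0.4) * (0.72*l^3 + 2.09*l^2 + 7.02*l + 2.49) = 1.152*l^5 + 3.7976*l^4 + 12.2607*l^3 + 7.5706*l^2 - 1.2393*l - 0.996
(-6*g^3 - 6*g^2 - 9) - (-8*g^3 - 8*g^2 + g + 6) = 2*g^3 + 2*g^2 - g - 15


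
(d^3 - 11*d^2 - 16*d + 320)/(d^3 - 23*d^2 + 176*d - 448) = (d + 5)/(d - 7)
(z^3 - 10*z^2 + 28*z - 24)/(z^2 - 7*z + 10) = (z^2 - 8*z + 12)/(z - 5)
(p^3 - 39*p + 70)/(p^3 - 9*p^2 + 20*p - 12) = (p^2 + 2*p - 35)/(p^2 - 7*p + 6)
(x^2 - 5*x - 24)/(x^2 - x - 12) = (x - 8)/(x - 4)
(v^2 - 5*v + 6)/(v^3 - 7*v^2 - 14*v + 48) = (v - 3)/(v^2 - 5*v - 24)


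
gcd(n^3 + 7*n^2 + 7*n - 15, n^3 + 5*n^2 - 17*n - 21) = 1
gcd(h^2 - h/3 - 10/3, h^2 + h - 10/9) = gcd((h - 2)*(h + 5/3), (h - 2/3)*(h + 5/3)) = h + 5/3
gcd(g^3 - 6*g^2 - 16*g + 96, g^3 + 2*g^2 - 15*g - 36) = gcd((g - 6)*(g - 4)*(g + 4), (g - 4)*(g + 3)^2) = g - 4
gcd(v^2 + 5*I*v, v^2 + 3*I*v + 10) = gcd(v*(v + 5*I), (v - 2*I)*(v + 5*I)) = v + 5*I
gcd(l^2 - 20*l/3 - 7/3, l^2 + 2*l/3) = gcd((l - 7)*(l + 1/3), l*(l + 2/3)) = 1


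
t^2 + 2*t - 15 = (t - 3)*(t + 5)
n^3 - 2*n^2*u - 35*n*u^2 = n*(n - 7*u)*(n + 5*u)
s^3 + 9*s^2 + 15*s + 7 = (s + 1)^2*(s + 7)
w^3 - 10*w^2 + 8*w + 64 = (w - 8)*(w - 4)*(w + 2)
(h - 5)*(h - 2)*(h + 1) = h^3 - 6*h^2 + 3*h + 10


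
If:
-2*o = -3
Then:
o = 3/2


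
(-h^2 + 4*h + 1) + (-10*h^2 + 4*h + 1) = -11*h^2 + 8*h + 2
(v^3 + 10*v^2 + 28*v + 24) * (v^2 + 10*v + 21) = v^5 + 20*v^4 + 149*v^3 + 514*v^2 + 828*v + 504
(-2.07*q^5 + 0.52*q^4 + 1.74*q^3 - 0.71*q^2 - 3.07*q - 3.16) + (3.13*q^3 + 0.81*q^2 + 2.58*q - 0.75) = -2.07*q^5 + 0.52*q^4 + 4.87*q^3 + 0.1*q^2 - 0.49*q - 3.91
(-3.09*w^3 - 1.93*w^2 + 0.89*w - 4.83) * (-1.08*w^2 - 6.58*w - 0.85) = 3.3372*w^5 + 22.4166*w^4 + 14.3647*w^3 + 1.0007*w^2 + 31.0249*w + 4.1055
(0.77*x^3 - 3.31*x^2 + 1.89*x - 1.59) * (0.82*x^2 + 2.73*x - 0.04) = 0.6314*x^5 - 0.6121*x^4 - 7.5173*x^3 + 3.9883*x^2 - 4.4163*x + 0.0636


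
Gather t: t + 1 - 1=t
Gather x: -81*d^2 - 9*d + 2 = -81*d^2 - 9*d + 2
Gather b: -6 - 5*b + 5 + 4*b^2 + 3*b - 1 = 4*b^2 - 2*b - 2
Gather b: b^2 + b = b^2 + b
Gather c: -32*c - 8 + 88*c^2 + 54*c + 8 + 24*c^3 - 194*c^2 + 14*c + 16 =24*c^3 - 106*c^2 + 36*c + 16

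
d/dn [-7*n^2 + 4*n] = 4 - 14*n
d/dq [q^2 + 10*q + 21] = 2*q + 10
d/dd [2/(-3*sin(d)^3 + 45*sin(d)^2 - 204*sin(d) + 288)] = 2*(3*sin(d)^2 - 30*sin(d) + 68)*cos(d)/(3*(sin(d)^3 - 15*sin(d)^2 + 68*sin(d) - 96)^2)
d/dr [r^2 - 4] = 2*r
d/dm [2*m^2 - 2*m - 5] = 4*m - 2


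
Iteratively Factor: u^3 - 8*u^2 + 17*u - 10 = (u - 1)*(u^2 - 7*u + 10) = (u - 2)*(u - 1)*(u - 5)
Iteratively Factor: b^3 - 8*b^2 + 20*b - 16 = (b - 4)*(b^2 - 4*b + 4) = (b - 4)*(b - 2)*(b - 2)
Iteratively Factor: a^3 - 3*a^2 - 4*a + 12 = (a - 3)*(a^2 - 4) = (a - 3)*(a + 2)*(a - 2)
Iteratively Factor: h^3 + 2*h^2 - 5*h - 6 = (h - 2)*(h^2 + 4*h + 3) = (h - 2)*(h + 3)*(h + 1)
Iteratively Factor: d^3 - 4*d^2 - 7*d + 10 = (d + 2)*(d^2 - 6*d + 5) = (d - 1)*(d + 2)*(d - 5)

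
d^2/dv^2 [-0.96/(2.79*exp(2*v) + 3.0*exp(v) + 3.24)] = (-0.96*(5.58*exp(v) + 3.0)*(11.16*exp(v) + 6.0)*exp(v) + (10.7136*exp(v) + 2.88)*(2.79*exp(2*v) + 3.0*exp(v) + 3.24))*exp(v)/(2.79*exp(2*v) + 3.0*exp(v) + 3.24)^3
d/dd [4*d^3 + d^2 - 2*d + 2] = 12*d^2 + 2*d - 2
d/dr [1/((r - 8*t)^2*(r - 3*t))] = ((-r + 3*t)*(r - 8*t) - 2*(r - 3*t)^2)/((r - 8*t)^3*(r - 3*t)^3)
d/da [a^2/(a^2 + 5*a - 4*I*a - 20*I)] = (a^2*(5 - 4*I) - 40*I*a)/(a^4 + a^3*(10 - 8*I) + a^2*(9 - 80*I) + a*(-160 - 200*I) - 400)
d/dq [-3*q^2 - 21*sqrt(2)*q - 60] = -6*q - 21*sqrt(2)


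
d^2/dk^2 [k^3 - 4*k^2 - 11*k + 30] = 6*k - 8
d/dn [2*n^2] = 4*n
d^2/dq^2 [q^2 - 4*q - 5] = 2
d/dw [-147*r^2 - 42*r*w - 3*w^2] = -42*r - 6*w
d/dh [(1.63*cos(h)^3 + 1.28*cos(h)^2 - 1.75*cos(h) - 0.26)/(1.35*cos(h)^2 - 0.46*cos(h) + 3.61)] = (-2.2005*cos(h)^4 + 1.4996*cos(h)^3 - 19.4266*cos(h)^2 - 9.9436*cos(h) + 6.4371)*sin(h)/(1.8225*cos(h)^4 - 1.242*cos(h)^3 + 9.9586*cos(h)^2 - 3.3212*cos(h) + 13.0321)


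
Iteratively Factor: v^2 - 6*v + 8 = (v - 2)*(v - 4)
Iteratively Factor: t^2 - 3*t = (t)*(t - 3)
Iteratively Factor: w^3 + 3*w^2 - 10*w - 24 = (w + 4)*(w^2 - w - 6) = (w + 2)*(w + 4)*(w - 3)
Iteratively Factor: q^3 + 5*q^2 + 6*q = (q + 3)*(q^2 + 2*q) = q*(q + 3)*(q + 2)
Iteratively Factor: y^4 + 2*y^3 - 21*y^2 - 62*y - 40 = (y + 4)*(y^3 - 2*y^2 - 13*y - 10) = (y + 2)*(y + 4)*(y^2 - 4*y - 5) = (y - 5)*(y + 2)*(y + 4)*(y + 1)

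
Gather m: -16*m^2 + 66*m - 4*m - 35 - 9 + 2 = -16*m^2 + 62*m - 42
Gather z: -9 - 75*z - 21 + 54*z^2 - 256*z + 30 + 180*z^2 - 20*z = 234*z^2 - 351*z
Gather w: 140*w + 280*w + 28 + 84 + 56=420*w + 168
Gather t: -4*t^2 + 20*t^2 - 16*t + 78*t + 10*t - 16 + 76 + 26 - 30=16*t^2 + 72*t + 56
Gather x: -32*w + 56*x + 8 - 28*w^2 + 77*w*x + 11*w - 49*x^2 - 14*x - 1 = -28*w^2 - 21*w - 49*x^2 + x*(77*w + 42) + 7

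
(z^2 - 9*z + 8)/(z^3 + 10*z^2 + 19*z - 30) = (z - 8)/(z^2 + 11*z + 30)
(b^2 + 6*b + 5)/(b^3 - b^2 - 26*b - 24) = (b + 5)/(b^2 - 2*b - 24)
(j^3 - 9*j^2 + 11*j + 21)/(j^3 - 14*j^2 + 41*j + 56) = (j - 3)/(j - 8)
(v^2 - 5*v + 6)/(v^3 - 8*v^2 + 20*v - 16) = (v - 3)/(v^2 - 6*v + 8)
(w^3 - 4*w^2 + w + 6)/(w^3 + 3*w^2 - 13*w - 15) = (w - 2)/(w + 5)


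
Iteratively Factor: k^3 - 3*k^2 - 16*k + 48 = (k + 4)*(k^2 - 7*k + 12) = (k - 4)*(k + 4)*(k - 3)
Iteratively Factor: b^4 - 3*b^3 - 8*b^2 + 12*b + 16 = (b + 1)*(b^3 - 4*b^2 - 4*b + 16) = (b - 4)*(b + 1)*(b^2 - 4) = (b - 4)*(b + 1)*(b + 2)*(b - 2)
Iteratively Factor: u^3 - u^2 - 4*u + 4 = (u - 1)*(u^2 - 4) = (u - 2)*(u - 1)*(u + 2)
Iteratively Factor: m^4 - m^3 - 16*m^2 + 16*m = (m)*(m^3 - m^2 - 16*m + 16) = m*(m - 1)*(m^2 - 16) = m*(m - 4)*(m - 1)*(m + 4)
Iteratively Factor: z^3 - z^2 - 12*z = (z)*(z^2 - z - 12) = z*(z - 4)*(z + 3)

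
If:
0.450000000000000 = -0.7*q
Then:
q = -0.64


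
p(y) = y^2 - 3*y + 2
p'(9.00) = 15.00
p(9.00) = 56.00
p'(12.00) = 21.00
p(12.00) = 110.00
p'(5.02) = 7.04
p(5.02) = 12.14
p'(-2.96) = -8.92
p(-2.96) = 19.64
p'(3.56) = 4.12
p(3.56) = 3.99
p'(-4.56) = -12.12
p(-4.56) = 36.47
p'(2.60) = 2.20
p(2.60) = 0.96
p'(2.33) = 1.66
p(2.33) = 0.44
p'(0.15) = -2.70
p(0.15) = 1.57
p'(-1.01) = -5.02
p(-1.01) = 6.05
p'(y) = 2*y - 3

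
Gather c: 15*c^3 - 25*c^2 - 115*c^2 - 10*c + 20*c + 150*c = 15*c^3 - 140*c^2 + 160*c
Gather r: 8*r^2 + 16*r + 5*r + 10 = 8*r^2 + 21*r + 10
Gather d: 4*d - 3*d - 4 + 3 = d - 1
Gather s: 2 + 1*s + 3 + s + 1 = 2*s + 6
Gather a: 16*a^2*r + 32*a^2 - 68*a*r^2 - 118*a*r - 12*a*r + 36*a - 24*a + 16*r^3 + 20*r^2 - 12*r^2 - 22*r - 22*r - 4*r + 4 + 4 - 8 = a^2*(16*r + 32) + a*(-68*r^2 - 130*r + 12) + 16*r^3 + 8*r^2 - 48*r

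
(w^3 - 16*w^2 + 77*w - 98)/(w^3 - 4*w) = (w^2 - 14*w + 49)/(w*(w + 2))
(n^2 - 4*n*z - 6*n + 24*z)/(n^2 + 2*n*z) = (n^2 - 4*n*z - 6*n + 24*z)/(n*(n + 2*z))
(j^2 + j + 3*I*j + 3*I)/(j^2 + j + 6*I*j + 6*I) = (j + 3*I)/(j + 6*I)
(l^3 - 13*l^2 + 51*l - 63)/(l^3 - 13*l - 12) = (-l^3 + 13*l^2 - 51*l + 63)/(-l^3 + 13*l + 12)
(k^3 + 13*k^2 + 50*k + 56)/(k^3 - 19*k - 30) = (k^2 + 11*k + 28)/(k^2 - 2*k - 15)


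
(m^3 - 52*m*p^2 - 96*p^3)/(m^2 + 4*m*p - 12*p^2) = (-m^2 + 6*m*p + 16*p^2)/(-m + 2*p)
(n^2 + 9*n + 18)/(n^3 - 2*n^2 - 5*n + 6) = (n^2 + 9*n + 18)/(n^3 - 2*n^2 - 5*n + 6)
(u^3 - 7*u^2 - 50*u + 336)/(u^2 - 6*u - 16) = (u^2 + u - 42)/(u + 2)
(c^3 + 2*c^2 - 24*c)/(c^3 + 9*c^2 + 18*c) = (c - 4)/(c + 3)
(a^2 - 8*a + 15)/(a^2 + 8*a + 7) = (a^2 - 8*a + 15)/(a^2 + 8*a + 7)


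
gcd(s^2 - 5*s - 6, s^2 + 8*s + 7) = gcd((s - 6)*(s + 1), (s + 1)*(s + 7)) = s + 1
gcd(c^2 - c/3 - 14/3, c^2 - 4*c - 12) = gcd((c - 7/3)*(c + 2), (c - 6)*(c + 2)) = c + 2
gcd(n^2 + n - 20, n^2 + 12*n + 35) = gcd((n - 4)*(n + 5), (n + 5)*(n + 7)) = n + 5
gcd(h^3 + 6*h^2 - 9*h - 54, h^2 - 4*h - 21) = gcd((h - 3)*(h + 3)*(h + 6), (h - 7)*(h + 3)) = h + 3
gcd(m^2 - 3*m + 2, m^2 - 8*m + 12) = m - 2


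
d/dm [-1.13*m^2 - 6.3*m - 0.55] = -2.26*m - 6.3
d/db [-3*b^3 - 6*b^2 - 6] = 3*b*(-3*b - 4)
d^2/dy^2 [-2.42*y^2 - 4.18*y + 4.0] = -4.84000000000000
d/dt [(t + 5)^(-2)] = -2/(t + 5)^3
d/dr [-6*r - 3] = -6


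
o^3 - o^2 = o^2*(o - 1)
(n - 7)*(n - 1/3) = n^2 - 22*n/3 + 7/3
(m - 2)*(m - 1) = m^2 - 3*m + 2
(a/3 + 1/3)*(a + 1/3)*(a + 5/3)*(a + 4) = a^4/3 + 7*a^3/3 + 131*a^2/27 + 97*a/27 + 20/27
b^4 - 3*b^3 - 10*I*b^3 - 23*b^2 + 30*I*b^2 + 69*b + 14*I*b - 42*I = (b - 3)*(b - 7*I)*(b - 2*I)*(b - I)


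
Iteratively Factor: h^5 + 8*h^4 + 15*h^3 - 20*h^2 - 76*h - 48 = (h - 2)*(h^4 + 10*h^3 + 35*h^2 + 50*h + 24) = (h - 2)*(h + 1)*(h^3 + 9*h^2 + 26*h + 24) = (h - 2)*(h + 1)*(h + 2)*(h^2 + 7*h + 12) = (h - 2)*(h + 1)*(h + 2)*(h + 4)*(h + 3)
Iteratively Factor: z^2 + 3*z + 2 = (z + 2)*(z + 1)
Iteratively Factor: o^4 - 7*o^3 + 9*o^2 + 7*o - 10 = (o - 2)*(o^3 - 5*o^2 - o + 5) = (o - 5)*(o - 2)*(o^2 - 1) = (o - 5)*(o - 2)*(o - 1)*(o + 1)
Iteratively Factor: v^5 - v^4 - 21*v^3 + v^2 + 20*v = (v + 4)*(v^4 - 5*v^3 - v^2 + 5*v) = (v + 1)*(v + 4)*(v^3 - 6*v^2 + 5*v) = v*(v + 1)*(v + 4)*(v^2 - 6*v + 5) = v*(v - 1)*(v + 1)*(v + 4)*(v - 5)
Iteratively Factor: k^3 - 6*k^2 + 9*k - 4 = (k - 1)*(k^2 - 5*k + 4) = (k - 1)^2*(k - 4)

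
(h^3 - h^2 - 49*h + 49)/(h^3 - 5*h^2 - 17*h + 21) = (h + 7)/(h + 3)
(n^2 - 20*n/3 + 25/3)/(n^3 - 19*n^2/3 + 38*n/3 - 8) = (3*n^2 - 20*n + 25)/(3*n^3 - 19*n^2 + 38*n - 24)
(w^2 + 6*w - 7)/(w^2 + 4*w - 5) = (w + 7)/(w + 5)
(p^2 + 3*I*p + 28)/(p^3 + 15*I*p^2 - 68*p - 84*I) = (p - 4*I)/(p^2 + 8*I*p - 12)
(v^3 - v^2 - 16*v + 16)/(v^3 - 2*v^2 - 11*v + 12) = (v + 4)/(v + 3)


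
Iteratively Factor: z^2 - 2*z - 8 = (z - 4)*(z + 2)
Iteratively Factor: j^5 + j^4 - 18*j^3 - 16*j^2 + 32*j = (j + 2)*(j^4 - j^3 - 16*j^2 + 16*j) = (j - 1)*(j + 2)*(j^3 - 16*j) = (j - 1)*(j + 2)*(j + 4)*(j^2 - 4*j) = (j - 4)*(j - 1)*(j + 2)*(j + 4)*(j)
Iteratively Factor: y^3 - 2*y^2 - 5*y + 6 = (y - 1)*(y^2 - y - 6) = (y - 1)*(y + 2)*(y - 3)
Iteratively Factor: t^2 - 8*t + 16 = (t - 4)*(t - 4)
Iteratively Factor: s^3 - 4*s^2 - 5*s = (s)*(s^2 - 4*s - 5) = s*(s - 5)*(s + 1)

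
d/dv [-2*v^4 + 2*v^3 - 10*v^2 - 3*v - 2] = -8*v^3 + 6*v^2 - 20*v - 3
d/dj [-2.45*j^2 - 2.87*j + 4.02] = -4.9*j - 2.87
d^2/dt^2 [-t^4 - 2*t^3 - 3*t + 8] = 12*t*(-t - 1)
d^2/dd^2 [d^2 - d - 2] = 2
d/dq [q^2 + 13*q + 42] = 2*q + 13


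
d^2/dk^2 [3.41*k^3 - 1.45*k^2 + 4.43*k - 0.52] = 20.46*k - 2.9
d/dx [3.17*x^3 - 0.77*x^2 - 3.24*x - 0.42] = 9.51*x^2 - 1.54*x - 3.24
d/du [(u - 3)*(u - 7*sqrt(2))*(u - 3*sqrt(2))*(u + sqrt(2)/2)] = 4*u^3 - 57*sqrt(2)*u^2/2 - 9*u^2 + 64*u + 57*sqrt(2)*u - 96 + 21*sqrt(2)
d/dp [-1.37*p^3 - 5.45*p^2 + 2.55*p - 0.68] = -4.11*p^2 - 10.9*p + 2.55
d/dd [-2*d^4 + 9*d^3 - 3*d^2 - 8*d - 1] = -8*d^3 + 27*d^2 - 6*d - 8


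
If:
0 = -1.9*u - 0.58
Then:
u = -0.31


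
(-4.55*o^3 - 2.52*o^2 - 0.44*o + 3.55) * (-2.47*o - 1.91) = 11.2385*o^4 + 14.9149*o^3 + 5.9*o^2 - 7.9281*o - 6.7805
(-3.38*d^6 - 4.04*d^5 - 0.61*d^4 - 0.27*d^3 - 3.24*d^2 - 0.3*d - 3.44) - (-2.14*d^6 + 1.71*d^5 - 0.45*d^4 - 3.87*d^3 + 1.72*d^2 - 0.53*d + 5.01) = -1.24*d^6 - 5.75*d^5 - 0.16*d^4 + 3.6*d^3 - 4.96*d^2 + 0.23*d - 8.45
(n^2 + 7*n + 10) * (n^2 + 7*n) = n^4 + 14*n^3 + 59*n^2 + 70*n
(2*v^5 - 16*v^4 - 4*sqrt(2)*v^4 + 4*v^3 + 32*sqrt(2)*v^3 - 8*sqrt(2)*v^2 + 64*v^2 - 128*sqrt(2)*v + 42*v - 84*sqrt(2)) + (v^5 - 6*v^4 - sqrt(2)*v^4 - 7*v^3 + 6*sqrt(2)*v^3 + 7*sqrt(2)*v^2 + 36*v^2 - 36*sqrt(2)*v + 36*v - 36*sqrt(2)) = 3*v^5 - 22*v^4 - 5*sqrt(2)*v^4 - 3*v^3 + 38*sqrt(2)*v^3 - sqrt(2)*v^2 + 100*v^2 - 164*sqrt(2)*v + 78*v - 120*sqrt(2)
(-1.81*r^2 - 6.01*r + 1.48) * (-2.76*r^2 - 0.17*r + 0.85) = 4.9956*r^4 + 16.8953*r^3 - 4.6016*r^2 - 5.3601*r + 1.258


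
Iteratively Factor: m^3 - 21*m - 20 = (m - 5)*(m^2 + 5*m + 4) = (m - 5)*(m + 1)*(m + 4)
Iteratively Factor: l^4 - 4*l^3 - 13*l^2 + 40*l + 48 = (l + 1)*(l^3 - 5*l^2 - 8*l + 48) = (l - 4)*(l + 1)*(l^2 - l - 12) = (l - 4)*(l + 1)*(l + 3)*(l - 4)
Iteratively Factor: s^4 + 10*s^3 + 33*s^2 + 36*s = (s + 4)*(s^3 + 6*s^2 + 9*s) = s*(s + 4)*(s^2 + 6*s + 9) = s*(s + 3)*(s + 4)*(s + 3)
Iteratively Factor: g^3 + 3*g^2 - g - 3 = (g + 3)*(g^2 - 1) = (g + 1)*(g + 3)*(g - 1)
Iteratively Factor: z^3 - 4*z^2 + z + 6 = (z - 2)*(z^2 - 2*z - 3) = (z - 3)*(z - 2)*(z + 1)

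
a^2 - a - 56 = (a - 8)*(a + 7)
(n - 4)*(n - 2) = n^2 - 6*n + 8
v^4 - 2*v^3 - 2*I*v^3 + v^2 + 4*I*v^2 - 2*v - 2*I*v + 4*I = (v - 2)*(v - 2*I)*(v - I)*(v + I)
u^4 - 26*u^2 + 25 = (u - 5)*(u - 1)*(u + 1)*(u + 5)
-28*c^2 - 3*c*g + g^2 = (-7*c + g)*(4*c + g)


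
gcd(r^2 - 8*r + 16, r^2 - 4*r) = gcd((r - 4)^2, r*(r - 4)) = r - 4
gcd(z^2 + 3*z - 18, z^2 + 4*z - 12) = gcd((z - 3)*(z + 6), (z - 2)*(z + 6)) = z + 6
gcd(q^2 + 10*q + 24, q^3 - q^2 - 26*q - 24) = q + 4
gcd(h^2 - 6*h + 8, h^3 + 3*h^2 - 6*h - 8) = h - 2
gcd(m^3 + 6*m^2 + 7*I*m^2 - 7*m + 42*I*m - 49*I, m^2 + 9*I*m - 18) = 1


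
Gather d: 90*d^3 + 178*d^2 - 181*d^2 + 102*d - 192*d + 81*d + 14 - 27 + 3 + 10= 90*d^3 - 3*d^2 - 9*d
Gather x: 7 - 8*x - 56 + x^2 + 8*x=x^2 - 49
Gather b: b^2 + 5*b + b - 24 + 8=b^2 + 6*b - 16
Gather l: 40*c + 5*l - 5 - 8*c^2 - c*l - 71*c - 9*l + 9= -8*c^2 - 31*c + l*(-c - 4) + 4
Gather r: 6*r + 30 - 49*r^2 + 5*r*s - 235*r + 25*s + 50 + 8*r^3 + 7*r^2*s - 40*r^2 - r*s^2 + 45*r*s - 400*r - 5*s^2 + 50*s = 8*r^3 + r^2*(7*s - 89) + r*(-s^2 + 50*s - 629) - 5*s^2 + 75*s + 80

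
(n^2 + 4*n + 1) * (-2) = -2*n^2 - 8*n - 2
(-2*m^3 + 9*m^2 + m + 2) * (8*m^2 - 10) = -16*m^5 + 72*m^4 + 28*m^3 - 74*m^2 - 10*m - 20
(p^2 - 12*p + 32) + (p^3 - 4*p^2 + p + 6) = p^3 - 3*p^2 - 11*p + 38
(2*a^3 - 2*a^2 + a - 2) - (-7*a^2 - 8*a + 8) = 2*a^3 + 5*a^2 + 9*a - 10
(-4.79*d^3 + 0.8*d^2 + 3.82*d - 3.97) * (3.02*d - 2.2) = -14.4658*d^4 + 12.954*d^3 + 9.7764*d^2 - 20.3934*d + 8.734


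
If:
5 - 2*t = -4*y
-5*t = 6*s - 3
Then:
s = -5*y/3 - 19/12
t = 2*y + 5/2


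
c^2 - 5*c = c*(c - 5)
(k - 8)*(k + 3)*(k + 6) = k^3 + k^2 - 54*k - 144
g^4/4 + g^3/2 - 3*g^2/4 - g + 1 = (g/2 + 1)^2*(g - 1)^2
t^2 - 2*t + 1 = (t - 1)^2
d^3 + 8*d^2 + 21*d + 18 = (d + 2)*(d + 3)^2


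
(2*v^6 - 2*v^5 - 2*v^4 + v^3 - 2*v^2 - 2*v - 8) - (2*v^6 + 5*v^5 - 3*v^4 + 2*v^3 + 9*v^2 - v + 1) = -7*v^5 + v^4 - v^3 - 11*v^2 - v - 9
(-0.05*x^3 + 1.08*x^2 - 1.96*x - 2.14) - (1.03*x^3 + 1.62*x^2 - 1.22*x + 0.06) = -1.08*x^3 - 0.54*x^2 - 0.74*x - 2.2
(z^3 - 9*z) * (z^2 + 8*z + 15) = z^5 + 8*z^4 + 6*z^3 - 72*z^2 - 135*z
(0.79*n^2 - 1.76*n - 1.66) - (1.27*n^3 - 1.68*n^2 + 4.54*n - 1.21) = -1.27*n^3 + 2.47*n^2 - 6.3*n - 0.45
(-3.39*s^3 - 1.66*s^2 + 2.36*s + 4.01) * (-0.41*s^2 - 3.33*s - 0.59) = 1.3899*s^5 + 11.9693*s^4 + 6.5603*s^3 - 8.5235*s^2 - 14.7457*s - 2.3659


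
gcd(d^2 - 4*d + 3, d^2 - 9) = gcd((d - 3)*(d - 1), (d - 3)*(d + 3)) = d - 3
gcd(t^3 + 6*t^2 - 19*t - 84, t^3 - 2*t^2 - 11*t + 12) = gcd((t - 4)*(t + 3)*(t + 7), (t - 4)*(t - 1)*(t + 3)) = t^2 - t - 12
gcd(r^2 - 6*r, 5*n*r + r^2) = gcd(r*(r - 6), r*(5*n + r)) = r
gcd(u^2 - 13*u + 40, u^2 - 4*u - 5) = u - 5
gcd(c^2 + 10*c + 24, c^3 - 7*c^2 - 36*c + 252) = c + 6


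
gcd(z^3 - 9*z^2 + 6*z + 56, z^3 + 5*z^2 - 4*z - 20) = z + 2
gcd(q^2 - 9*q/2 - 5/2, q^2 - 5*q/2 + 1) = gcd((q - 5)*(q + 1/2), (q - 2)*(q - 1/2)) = 1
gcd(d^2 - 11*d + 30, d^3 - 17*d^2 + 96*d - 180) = d^2 - 11*d + 30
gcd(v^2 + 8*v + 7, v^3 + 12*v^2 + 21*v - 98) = v + 7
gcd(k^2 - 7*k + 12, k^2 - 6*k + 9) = k - 3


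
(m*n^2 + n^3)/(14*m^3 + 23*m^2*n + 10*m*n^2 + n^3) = n^2/(14*m^2 + 9*m*n + n^2)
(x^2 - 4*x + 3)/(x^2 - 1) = (x - 3)/(x + 1)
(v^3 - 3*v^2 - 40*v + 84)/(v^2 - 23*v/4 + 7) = 4*(v^3 - 3*v^2 - 40*v + 84)/(4*v^2 - 23*v + 28)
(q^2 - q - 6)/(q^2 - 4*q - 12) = (q - 3)/(q - 6)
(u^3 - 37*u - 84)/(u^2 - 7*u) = u + 7 + 12/u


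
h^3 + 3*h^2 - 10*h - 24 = (h - 3)*(h + 2)*(h + 4)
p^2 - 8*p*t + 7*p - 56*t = (p + 7)*(p - 8*t)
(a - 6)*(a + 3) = a^2 - 3*a - 18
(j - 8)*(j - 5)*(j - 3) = j^3 - 16*j^2 + 79*j - 120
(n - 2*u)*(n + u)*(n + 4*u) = n^3 + 3*n^2*u - 6*n*u^2 - 8*u^3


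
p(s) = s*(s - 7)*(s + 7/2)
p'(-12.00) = 491.50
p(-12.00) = -1938.00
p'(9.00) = 155.50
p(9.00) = 225.00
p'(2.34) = -24.45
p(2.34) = -63.68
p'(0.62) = -27.69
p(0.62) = -16.30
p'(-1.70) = -3.93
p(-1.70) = 26.62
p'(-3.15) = 27.32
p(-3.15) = 11.19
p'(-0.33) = -21.86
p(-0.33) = 7.67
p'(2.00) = -26.50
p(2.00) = -55.00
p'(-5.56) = 107.16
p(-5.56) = -143.86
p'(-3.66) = 41.31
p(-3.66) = -6.24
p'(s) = s*(s - 7) + s*(s + 7/2) + (s - 7)*(s + 7/2)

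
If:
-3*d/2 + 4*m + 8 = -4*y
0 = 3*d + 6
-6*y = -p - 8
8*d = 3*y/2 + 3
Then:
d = -2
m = 119/12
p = -84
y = -38/3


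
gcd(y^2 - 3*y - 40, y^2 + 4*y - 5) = y + 5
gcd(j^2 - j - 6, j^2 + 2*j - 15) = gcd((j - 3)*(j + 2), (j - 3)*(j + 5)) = j - 3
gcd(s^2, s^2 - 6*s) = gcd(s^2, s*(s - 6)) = s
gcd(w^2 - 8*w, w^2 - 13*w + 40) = w - 8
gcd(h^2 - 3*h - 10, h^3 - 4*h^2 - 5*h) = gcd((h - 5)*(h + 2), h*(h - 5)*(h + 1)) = h - 5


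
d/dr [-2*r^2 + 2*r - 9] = 2 - 4*r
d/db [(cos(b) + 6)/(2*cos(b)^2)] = (cos(b) + 12)*sin(b)/(2*cos(b)^3)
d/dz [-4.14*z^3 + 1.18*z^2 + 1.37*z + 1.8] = -12.42*z^2 + 2.36*z + 1.37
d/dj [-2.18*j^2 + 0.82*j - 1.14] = 0.82 - 4.36*j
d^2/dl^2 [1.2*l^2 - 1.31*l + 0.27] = 2.40000000000000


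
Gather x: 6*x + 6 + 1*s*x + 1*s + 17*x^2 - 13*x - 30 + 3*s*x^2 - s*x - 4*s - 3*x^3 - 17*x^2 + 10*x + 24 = 3*s*x^2 - 3*s - 3*x^3 + 3*x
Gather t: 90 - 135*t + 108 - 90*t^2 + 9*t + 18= -90*t^2 - 126*t + 216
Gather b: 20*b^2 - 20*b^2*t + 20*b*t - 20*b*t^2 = b^2*(20 - 20*t) + b*(-20*t^2 + 20*t)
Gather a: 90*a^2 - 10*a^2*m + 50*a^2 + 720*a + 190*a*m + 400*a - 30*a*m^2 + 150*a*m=a^2*(140 - 10*m) + a*(-30*m^2 + 340*m + 1120)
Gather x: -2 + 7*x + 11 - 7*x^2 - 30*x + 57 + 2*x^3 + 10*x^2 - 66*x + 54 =2*x^3 + 3*x^2 - 89*x + 120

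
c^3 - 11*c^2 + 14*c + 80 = (c - 8)*(c - 5)*(c + 2)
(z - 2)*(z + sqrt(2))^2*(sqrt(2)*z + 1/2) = sqrt(2)*z^4 - 2*sqrt(2)*z^3 + 9*z^3/2 - 9*z^2 + 3*sqrt(2)*z^2 - 6*sqrt(2)*z + z - 2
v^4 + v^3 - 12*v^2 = v^2*(v - 3)*(v + 4)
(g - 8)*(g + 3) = g^2 - 5*g - 24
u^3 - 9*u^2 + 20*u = u*(u - 5)*(u - 4)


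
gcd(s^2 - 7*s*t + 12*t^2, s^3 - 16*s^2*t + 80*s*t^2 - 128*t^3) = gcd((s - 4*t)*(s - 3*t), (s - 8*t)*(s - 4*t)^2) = s - 4*t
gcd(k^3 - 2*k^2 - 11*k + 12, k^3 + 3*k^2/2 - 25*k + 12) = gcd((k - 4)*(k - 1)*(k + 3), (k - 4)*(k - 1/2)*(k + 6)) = k - 4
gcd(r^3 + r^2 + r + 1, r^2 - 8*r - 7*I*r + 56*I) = 1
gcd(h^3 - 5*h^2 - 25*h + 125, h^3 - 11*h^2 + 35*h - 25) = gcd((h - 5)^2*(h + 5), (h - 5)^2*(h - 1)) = h^2 - 10*h + 25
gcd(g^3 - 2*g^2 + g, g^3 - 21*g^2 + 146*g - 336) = 1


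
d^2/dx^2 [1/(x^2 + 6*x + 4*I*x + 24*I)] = 2*(-x^2 - 6*x - 4*I*x + 4*(x + 3 + 2*I)^2 - 24*I)/(x^2 + 6*x + 4*I*x + 24*I)^3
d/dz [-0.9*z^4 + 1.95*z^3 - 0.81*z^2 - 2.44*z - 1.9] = -3.6*z^3 + 5.85*z^2 - 1.62*z - 2.44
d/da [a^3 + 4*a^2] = a*(3*a + 8)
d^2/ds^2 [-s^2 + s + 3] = -2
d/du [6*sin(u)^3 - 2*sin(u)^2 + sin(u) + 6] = (18*sin(u)^2 - 4*sin(u) + 1)*cos(u)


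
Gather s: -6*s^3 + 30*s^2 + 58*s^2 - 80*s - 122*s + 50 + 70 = -6*s^3 + 88*s^2 - 202*s + 120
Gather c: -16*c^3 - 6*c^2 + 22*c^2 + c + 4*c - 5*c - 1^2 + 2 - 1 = -16*c^3 + 16*c^2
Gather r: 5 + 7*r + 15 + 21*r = 28*r + 20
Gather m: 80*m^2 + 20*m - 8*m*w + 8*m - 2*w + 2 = 80*m^2 + m*(28 - 8*w) - 2*w + 2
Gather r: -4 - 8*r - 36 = -8*r - 40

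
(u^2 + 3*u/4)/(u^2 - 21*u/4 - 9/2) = u/(u - 6)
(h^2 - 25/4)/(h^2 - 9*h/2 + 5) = (h + 5/2)/(h - 2)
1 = 1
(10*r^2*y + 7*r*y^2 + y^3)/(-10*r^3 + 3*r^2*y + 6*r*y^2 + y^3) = y/(-r + y)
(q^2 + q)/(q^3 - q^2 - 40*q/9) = 9*(q + 1)/(9*q^2 - 9*q - 40)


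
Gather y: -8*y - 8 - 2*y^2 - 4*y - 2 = -2*y^2 - 12*y - 10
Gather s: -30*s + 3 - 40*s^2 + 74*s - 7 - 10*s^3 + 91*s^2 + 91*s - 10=-10*s^3 + 51*s^2 + 135*s - 14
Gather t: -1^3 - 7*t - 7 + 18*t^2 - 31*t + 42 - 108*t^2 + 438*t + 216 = -90*t^2 + 400*t + 250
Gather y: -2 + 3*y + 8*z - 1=3*y + 8*z - 3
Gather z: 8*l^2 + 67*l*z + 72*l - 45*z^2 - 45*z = 8*l^2 + 72*l - 45*z^2 + z*(67*l - 45)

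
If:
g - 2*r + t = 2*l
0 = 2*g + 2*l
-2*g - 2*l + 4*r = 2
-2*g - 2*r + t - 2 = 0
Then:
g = -2/5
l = 2/5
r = 1/2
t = 11/5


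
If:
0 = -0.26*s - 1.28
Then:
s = -4.92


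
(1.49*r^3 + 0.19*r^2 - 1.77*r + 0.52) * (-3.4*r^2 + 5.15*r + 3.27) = -5.066*r^5 + 7.0275*r^4 + 11.8688*r^3 - 10.2622*r^2 - 3.1099*r + 1.7004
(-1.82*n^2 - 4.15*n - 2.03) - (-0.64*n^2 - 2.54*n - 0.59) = -1.18*n^2 - 1.61*n - 1.44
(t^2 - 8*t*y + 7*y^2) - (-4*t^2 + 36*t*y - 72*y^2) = 5*t^2 - 44*t*y + 79*y^2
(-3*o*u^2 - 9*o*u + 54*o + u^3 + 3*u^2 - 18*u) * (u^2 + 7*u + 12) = -3*o*u^4 - 30*o*u^3 - 45*o*u^2 + 270*o*u + 648*o + u^5 + 10*u^4 + 15*u^3 - 90*u^2 - 216*u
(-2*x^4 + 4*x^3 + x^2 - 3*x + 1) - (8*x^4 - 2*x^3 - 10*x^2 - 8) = -10*x^4 + 6*x^3 + 11*x^2 - 3*x + 9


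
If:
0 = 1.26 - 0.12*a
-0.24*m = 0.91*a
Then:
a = 10.50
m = -39.81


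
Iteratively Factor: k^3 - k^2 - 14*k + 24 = (k - 2)*(k^2 + k - 12) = (k - 2)*(k + 4)*(k - 3)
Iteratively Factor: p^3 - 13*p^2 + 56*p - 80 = (p - 4)*(p^2 - 9*p + 20) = (p - 5)*(p - 4)*(p - 4)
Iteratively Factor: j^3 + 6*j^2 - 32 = (j + 4)*(j^2 + 2*j - 8) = (j - 2)*(j + 4)*(j + 4)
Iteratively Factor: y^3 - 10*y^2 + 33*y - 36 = (y - 3)*(y^2 - 7*y + 12) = (y - 3)^2*(y - 4)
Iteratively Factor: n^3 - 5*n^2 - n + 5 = (n + 1)*(n^2 - 6*n + 5) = (n - 5)*(n + 1)*(n - 1)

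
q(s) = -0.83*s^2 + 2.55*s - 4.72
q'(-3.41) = 8.21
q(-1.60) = -10.92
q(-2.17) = -14.16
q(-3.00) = -19.84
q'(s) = 2.55 - 1.66*s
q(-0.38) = -5.81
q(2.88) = -4.26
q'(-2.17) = 6.15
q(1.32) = -2.80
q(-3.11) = -20.68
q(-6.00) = -49.90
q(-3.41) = -23.07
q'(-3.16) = 7.80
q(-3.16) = -21.07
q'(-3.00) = 7.53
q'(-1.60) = 5.21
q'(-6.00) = 12.51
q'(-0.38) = 3.18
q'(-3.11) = 7.71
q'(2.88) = -2.23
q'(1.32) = 0.36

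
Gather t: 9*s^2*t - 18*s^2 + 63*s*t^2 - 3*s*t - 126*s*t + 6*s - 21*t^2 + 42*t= -18*s^2 + 6*s + t^2*(63*s - 21) + t*(9*s^2 - 129*s + 42)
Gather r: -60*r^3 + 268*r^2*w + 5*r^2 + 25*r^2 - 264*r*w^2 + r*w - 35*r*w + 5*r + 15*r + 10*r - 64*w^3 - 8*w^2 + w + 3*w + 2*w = -60*r^3 + r^2*(268*w + 30) + r*(-264*w^2 - 34*w + 30) - 64*w^3 - 8*w^2 + 6*w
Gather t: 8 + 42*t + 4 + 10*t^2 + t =10*t^2 + 43*t + 12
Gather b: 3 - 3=0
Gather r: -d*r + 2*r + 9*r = r*(11 - d)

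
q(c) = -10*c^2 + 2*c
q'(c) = 2 - 20*c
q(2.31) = -48.74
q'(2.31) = -44.20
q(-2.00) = -44.00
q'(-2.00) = 42.00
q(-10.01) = -1022.02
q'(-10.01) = 202.20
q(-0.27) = -1.27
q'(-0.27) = 7.40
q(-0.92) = -10.30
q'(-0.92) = 20.40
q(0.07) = 0.09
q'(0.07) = 0.60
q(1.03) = -8.55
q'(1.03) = -18.60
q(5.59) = -301.30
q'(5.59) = -109.80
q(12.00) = -1416.00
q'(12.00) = -238.00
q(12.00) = -1416.00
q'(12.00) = -238.00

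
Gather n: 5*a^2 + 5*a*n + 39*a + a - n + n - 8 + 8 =5*a^2 + 5*a*n + 40*a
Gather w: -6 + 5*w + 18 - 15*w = 12 - 10*w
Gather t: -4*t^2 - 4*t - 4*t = -4*t^2 - 8*t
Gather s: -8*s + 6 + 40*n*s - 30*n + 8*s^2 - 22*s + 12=-30*n + 8*s^2 + s*(40*n - 30) + 18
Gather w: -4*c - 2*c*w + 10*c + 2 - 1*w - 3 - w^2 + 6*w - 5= 6*c - w^2 + w*(5 - 2*c) - 6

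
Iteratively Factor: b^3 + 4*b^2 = (b + 4)*(b^2) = b*(b + 4)*(b)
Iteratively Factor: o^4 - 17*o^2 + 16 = (o - 1)*(o^3 + o^2 - 16*o - 16) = (o - 1)*(o + 1)*(o^2 - 16) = (o - 4)*(o - 1)*(o + 1)*(o + 4)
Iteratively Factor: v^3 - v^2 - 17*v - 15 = (v - 5)*(v^2 + 4*v + 3) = (v - 5)*(v + 3)*(v + 1)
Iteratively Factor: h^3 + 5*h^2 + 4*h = (h + 1)*(h^2 + 4*h) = h*(h + 1)*(h + 4)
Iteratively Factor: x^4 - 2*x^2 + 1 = (x - 1)*(x^3 + x^2 - x - 1) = (x - 1)*(x + 1)*(x^2 - 1) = (x - 1)^2*(x + 1)*(x + 1)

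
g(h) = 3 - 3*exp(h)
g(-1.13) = 2.03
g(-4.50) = 2.97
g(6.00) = -1207.29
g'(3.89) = -146.73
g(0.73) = -3.23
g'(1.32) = -11.23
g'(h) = -3*exp(h)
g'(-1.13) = -0.97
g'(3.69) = -120.13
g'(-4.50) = -0.03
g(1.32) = -8.23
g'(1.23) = -10.26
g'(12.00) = -488264.37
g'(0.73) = -6.23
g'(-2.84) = -0.18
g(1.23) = -7.26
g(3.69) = -117.13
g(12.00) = -488261.37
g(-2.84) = 2.82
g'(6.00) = -1210.29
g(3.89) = -143.73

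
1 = 1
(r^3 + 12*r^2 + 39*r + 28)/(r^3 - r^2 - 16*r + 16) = (r^2 + 8*r + 7)/(r^2 - 5*r + 4)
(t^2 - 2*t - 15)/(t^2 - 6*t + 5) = (t + 3)/(t - 1)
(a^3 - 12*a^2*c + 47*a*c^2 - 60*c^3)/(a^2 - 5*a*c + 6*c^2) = (a^2 - 9*a*c + 20*c^2)/(a - 2*c)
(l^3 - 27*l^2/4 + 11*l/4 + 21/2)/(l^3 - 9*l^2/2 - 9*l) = (4*l^2 - 3*l - 7)/(2*l*(2*l + 3))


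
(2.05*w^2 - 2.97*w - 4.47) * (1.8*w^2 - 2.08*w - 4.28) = 3.69*w^4 - 9.61*w^3 - 10.6424*w^2 + 22.0092*w + 19.1316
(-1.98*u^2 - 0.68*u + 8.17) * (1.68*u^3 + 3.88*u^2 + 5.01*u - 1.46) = -3.3264*u^5 - 8.8248*u^4 + 1.1674*u^3 + 31.1836*u^2 + 41.9245*u - 11.9282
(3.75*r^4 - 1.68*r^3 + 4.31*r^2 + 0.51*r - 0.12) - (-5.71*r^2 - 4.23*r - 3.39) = 3.75*r^4 - 1.68*r^3 + 10.02*r^2 + 4.74*r + 3.27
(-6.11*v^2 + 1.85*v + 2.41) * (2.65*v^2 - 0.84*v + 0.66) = -16.1915*v^4 + 10.0349*v^3 + 0.799899999999999*v^2 - 0.8034*v + 1.5906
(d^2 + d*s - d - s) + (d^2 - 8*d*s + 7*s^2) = 2*d^2 - 7*d*s - d + 7*s^2 - s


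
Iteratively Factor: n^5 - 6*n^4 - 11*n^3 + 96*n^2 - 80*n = (n - 5)*(n^4 - n^3 - 16*n^2 + 16*n) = (n - 5)*(n - 1)*(n^3 - 16*n) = n*(n - 5)*(n - 1)*(n^2 - 16) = n*(n - 5)*(n - 1)*(n + 4)*(n - 4)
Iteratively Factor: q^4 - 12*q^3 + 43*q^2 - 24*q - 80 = (q - 4)*(q^3 - 8*q^2 + 11*q + 20) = (q - 5)*(q - 4)*(q^2 - 3*q - 4) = (q - 5)*(q - 4)^2*(q + 1)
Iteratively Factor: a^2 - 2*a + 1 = (a - 1)*(a - 1)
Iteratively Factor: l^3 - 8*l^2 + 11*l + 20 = (l + 1)*(l^2 - 9*l + 20) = (l - 5)*(l + 1)*(l - 4)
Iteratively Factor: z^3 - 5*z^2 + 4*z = (z - 4)*(z^2 - z) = (z - 4)*(z - 1)*(z)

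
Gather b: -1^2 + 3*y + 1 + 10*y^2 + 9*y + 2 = 10*y^2 + 12*y + 2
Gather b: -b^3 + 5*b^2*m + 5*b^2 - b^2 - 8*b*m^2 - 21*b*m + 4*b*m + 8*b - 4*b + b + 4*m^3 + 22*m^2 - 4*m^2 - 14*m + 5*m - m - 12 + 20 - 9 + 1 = -b^3 + b^2*(5*m + 4) + b*(-8*m^2 - 17*m + 5) + 4*m^3 + 18*m^2 - 10*m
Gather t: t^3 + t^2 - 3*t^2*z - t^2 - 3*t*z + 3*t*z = t^3 - 3*t^2*z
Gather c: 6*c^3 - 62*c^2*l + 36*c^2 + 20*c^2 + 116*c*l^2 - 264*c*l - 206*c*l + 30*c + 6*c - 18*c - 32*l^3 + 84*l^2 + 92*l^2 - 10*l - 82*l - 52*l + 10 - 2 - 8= 6*c^3 + c^2*(56 - 62*l) + c*(116*l^2 - 470*l + 18) - 32*l^3 + 176*l^2 - 144*l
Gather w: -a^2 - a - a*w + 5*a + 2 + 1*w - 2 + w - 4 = -a^2 + 4*a + w*(2 - a) - 4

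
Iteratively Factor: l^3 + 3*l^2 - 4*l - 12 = (l - 2)*(l^2 + 5*l + 6) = (l - 2)*(l + 2)*(l + 3)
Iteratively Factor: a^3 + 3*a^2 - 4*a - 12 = (a + 3)*(a^2 - 4) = (a - 2)*(a + 3)*(a + 2)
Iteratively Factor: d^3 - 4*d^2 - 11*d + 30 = (d - 5)*(d^2 + d - 6) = (d - 5)*(d - 2)*(d + 3)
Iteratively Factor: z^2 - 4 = (z + 2)*(z - 2)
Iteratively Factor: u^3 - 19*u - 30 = (u + 3)*(u^2 - 3*u - 10) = (u + 2)*(u + 3)*(u - 5)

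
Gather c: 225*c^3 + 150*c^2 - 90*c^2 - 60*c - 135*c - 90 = 225*c^3 + 60*c^2 - 195*c - 90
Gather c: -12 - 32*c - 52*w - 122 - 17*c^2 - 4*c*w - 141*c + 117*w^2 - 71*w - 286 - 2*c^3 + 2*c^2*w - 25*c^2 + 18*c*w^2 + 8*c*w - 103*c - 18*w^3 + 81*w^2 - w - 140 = -2*c^3 + c^2*(2*w - 42) + c*(18*w^2 + 4*w - 276) - 18*w^3 + 198*w^2 - 124*w - 560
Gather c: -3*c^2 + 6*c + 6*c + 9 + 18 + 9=-3*c^2 + 12*c + 36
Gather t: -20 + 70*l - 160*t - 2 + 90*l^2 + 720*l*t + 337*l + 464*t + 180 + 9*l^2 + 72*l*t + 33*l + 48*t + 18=99*l^2 + 440*l + t*(792*l + 352) + 176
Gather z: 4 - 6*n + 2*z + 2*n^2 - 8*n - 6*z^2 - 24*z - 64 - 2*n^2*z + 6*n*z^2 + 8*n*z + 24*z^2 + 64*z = 2*n^2 - 14*n + z^2*(6*n + 18) + z*(-2*n^2 + 8*n + 42) - 60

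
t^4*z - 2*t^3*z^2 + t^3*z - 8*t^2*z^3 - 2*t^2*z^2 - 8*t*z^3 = t*(t - 4*z)*(t + 2*z)*(t*z + z)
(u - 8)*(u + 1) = u^2 - 7*u - 8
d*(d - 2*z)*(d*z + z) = d^3*z - 2*d^2*z^2 + d^2*z - 2*d*z^2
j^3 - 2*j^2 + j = j*(j - 1)^2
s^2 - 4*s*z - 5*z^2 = (s - 5*z)*(s + z)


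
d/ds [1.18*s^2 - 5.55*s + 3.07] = 2.36*s - 5.55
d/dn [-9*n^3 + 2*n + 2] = 2 - 27*n^2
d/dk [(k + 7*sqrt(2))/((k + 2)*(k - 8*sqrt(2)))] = ((k + 2)*(k - 8*sqrt(2)) - (k + 2)*(k + 7*sqrt(2)) - (k - 8*sqrt(2))*(k + 7*sqrt(2)))/((k + 2)^2*(k - 8*sqrt(2))^2)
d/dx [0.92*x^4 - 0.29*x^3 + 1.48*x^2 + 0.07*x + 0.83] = 3.68*x^3 - 0.87*x^2 + 2.96*x + 0.07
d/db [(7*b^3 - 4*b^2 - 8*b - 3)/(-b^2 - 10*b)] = (-7*b^4 - 140*b^3 + 32*b^2 - 6*b - 30)/(b^2*(b^2 + 20*b + 100))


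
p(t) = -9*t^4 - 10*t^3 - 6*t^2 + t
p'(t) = -36*t^3 - 30*t^2 - 12*t + 1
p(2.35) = -435.05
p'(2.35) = -660.08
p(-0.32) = -0.70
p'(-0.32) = 2.95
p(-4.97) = -4416.75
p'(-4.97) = 3739.10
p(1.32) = -59.46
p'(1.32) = -149.91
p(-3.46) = -950.95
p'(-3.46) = 1174.55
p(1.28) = -53.68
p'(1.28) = -139.01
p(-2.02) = -93.93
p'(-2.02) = 199.55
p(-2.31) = -167.33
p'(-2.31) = 312.39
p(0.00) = 0.00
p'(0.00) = 1.00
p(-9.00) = -52254.00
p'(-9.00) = 23923.00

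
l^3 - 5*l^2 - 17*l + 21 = (l - 7)*(l - 1)*(l + 3)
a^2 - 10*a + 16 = (a - 8)*(a - 2)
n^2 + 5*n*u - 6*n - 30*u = (n - 6)*(n + 5*u)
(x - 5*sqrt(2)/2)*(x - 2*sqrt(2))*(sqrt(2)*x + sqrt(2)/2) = sqrt(2)*x^3 - 9*x^2 + sqrt(2)*x^2/2 - 9*x/2 + 10*sqrt(2)*x + 5*sqrt(2)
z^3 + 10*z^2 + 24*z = z*(z + 4)*(z + 6)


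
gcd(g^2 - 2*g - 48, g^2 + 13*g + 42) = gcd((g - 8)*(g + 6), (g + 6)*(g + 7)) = g + 6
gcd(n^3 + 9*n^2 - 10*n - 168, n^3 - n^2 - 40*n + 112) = n^2 + 3*n - 28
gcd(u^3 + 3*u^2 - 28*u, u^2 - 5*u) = u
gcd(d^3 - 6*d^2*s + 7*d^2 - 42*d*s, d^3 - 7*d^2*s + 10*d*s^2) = d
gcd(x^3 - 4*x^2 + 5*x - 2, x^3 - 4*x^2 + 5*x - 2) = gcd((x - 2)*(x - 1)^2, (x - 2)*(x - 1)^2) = x^3 - 4*x^2 + 5*x - 2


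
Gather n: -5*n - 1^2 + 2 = 1 - 5*n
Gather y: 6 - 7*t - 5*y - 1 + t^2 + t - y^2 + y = t^2 - 6*t - y^2 - 4*y + 5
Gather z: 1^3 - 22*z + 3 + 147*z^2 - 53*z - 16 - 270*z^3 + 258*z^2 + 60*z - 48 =-270*z^3 + 405*z^2 - 15*z - 60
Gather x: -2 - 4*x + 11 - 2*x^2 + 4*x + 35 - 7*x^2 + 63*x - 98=-9*x^2 + 63*x - 54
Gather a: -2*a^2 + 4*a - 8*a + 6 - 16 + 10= -2*a^2 - 4*a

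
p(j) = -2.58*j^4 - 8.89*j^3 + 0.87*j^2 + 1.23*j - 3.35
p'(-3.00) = 34.62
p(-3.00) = 31.84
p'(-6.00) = 1259.79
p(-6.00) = -1402.85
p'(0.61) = -9.97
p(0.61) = -4.65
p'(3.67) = -861.73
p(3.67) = -894.60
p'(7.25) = -5320.72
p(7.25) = -10464.55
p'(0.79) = -19.13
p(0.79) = -7.22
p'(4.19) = -1218.84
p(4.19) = -1432.07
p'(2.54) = -335.53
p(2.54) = -247.68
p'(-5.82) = 1122.18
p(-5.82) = -1188.62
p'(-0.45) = -4.01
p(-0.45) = -3.02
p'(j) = -10.32*j^3 - 26.67*j^2 + 1.74*j + 1.23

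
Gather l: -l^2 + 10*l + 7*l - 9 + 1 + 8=-l^2 + 17*l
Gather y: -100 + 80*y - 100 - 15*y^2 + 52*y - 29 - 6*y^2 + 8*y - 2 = -21*y^2 + 140*y - 231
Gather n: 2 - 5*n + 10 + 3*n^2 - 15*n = 3*n^2 - 20*n + 12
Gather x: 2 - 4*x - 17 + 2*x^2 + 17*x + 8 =2*x^2 + 13*x - 7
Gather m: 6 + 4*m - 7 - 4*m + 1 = 0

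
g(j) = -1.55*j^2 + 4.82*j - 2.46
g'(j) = 4.82 - 3.1*j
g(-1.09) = -9.56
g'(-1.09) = 8.20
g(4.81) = -15.14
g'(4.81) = -10.09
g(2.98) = -1.86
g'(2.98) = -4.42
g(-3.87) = -44.33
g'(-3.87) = 16.82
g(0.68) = 0.10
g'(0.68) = 2.71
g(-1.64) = -14.53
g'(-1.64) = 9.90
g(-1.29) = -11.26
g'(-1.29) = 8.82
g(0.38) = -0.85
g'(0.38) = 3.64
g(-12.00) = -283.50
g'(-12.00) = 42.02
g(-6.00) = -87.18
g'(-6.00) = 23.42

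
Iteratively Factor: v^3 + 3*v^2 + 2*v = (v + 1)*(v^2 + 2*v) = (v + 1)*(v + 2)*(v)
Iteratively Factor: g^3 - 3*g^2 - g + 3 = (g + 1)*(g^2 - 4*g + 3) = (g - 3)*(g + 1)*(g - 1)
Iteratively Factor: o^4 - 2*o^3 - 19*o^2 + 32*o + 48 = (o + 1)*(o^3 - 3*o^2 - 16*o + 48) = (o - 3)*(o + 1)*(o^2 - 16) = (o - 4)*(o - 3)*(o + 1)*(o + 4)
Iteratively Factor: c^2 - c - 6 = (c - 3)*(c + 2)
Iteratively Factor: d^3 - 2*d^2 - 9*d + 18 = (d + 3)*(d^2 - 5*d + 6) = (d - 3)*(d + 3)*(d - 2)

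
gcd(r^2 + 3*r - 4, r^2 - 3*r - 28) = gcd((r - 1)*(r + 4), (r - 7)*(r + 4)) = r + 4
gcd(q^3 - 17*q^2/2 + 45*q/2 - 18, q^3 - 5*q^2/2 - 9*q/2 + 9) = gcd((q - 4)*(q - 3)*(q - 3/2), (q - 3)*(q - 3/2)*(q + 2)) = q^2 - 9*q/2 + 9/2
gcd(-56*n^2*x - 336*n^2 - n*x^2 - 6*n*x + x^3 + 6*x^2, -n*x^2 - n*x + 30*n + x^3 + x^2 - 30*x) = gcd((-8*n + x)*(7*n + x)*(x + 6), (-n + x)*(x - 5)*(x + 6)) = x + 6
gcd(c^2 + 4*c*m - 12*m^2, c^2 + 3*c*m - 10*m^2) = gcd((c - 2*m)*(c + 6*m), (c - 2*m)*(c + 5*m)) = c - 2*m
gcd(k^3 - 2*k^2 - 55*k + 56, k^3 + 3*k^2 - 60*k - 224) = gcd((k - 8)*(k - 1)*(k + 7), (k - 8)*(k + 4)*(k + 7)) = k^2 - k - 56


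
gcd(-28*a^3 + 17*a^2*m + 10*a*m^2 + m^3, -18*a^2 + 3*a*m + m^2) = 1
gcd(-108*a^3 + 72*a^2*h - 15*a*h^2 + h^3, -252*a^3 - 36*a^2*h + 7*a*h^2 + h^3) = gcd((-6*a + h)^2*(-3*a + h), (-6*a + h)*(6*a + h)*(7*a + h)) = 6*a - h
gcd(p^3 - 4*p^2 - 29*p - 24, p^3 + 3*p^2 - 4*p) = 1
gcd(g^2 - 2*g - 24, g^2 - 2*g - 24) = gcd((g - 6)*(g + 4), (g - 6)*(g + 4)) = g^2 - 2*g - 24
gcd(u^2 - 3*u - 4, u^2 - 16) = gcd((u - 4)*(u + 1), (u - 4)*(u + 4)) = u - 4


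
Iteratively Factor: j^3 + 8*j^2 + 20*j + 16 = (j + 2)*(j^2 + 6*j + 8) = (j + 2)^2*(j + 4)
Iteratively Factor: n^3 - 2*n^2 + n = (n - 1)*(n^2 - n) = (n - 1)^2*(n)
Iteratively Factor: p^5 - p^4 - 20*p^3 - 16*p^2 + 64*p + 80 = (p + 2)*(p^4 - 3*p^3 - 14*p^2 + 12*p + 40) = (p + 2)^2*(p^3 - 5*p^2 - 4*p + 20) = (p - 2)*(p + 2)^2*(p^2 - 3*p - 10) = (p - 5)*(p - 2)*(p + 2)^2*(p + 2)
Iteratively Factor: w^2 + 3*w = (w)*(w + 3)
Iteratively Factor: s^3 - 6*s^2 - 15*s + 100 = (s - 5)*(s^2 - s - 20) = (s - 5)*(s + 4)*(s - 5)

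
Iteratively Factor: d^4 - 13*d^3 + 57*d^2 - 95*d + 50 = (d - 5)*(d^3 - 8*d^2 + 17*d - 10) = (d - 5)*(d - 1)*(d^2 - 7*d + 10) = (d - 5)*(d - 2)*(d - 1)*(d - 5)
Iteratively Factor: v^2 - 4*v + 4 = (v - 2)*(v - 2)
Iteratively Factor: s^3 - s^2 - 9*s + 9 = (s - 1)*(s^2 - 9) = (s - 3)*(s - 1)*(s + 3)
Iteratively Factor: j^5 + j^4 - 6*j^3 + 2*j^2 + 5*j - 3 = (j + 3)*(j^4 - 2*j^3 + 2*j - 1) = (j + 1)*(j + 3)*(j^3 - 3*j^2 + 3*j - 1) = (j - 1)*(j + 1)*(j + 3)*(j^2 - 2*j + 1) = (j - 1)^2*(j + 1)*(j + 3)*(j - 1)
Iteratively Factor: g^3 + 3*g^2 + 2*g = (g + 1)*(g^2 + 2*g) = (g + 1)*(g + 2)*(g)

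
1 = 1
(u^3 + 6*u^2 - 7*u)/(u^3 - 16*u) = (u^2 + 6*u - 7)/(u^2 - 16)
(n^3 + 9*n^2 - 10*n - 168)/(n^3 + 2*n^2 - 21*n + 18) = (n^2 + 3*n - 28)/(n^2 - 4*n + 3)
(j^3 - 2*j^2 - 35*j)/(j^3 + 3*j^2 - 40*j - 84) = j*(j^2 - 2*j - 35)/(j^3 + 3*j^2 - 40*j - 84)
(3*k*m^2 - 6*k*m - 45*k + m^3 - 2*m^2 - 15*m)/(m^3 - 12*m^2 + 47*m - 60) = (3*k*m + 9*k + m^2 + 3*m)/(m^2 - 7*m + 12)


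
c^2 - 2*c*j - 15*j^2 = (c - 5*j)*(c + 3*j)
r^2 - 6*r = r*(r - 6)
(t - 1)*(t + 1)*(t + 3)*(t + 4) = t^4 + 7*t^3 + 11*t^2 - 7*t - 12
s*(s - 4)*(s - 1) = s^3 - 5*s^2 + 4*s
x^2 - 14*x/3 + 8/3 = (x - 4)*(x - 2/3)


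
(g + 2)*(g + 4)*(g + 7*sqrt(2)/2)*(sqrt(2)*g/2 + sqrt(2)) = sqrt(2)*g^4/2 + 7*g^3/2 + 4*sqrt(2)*g^3 + 10*sqrt(2)*g^2 + 28*g^2 + 8*sqrt(2)*g + 70*g + 56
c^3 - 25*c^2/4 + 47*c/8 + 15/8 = (c - 5)*(c - 3/2)*(c + 1/4)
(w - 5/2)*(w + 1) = w^2 - 3*w/2 - 5/2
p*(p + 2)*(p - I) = p^3 + 2*p^2 - I*p^2 - 2*I*p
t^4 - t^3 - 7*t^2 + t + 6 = (t - 3)*(t - 1)*(t + 1)*(t + 2)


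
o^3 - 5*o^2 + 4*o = o*(o - 4)*(o - 1)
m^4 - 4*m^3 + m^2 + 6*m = m*(m - 3)*(m - 2)*(m + 1)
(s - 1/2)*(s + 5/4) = s^2 + 3*s/4 - 5/8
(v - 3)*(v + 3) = v^2 - 9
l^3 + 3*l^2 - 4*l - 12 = (l - 2)*(l + 2)*(l + 3)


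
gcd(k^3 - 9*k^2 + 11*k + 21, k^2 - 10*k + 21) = k^2 - 10*k + 21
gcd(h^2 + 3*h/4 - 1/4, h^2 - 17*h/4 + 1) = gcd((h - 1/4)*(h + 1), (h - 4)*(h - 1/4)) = h - 1/4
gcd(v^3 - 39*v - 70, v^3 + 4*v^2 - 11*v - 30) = v^2 + 7*v + 10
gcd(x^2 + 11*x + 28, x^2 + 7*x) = x + 7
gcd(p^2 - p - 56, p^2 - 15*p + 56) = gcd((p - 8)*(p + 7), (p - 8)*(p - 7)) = p - 8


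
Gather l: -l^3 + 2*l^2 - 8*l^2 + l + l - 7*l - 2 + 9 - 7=-l^3 - 6*l^2 - 5*l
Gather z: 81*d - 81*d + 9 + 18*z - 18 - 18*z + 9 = 0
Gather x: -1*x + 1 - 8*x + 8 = 9 - 9*x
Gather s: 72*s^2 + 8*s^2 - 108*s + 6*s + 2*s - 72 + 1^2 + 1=80*s^2 - 100*s - 70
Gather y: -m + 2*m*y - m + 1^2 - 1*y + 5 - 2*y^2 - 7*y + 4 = -2*m - 2*y^2 + y*(2*m - 8) + 10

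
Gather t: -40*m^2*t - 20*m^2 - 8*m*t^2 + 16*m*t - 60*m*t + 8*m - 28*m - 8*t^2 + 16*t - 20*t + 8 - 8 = -20*m^2 - 20*m + t^2*(-8*m - 8) + t*(-40*m^2 - 44*m - 4)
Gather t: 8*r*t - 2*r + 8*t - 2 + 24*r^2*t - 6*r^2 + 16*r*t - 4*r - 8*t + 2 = -6*r^2 - 6*r + t*(24*r^2 + 24*r)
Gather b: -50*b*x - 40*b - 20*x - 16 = b*(-50*x - 40) - 20*x - 16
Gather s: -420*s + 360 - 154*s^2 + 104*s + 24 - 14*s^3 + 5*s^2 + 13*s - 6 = -14*s^3 - 149*s^2 - 303*s + 378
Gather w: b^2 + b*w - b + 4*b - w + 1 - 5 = b^2 + 3*b + w*(b - 1) - 4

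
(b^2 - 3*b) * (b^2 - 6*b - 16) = b^4 - 9*b^3 + 2*b^2 + 48*b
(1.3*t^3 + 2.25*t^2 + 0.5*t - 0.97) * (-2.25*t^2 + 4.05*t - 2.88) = -2.925*t^5 + 0.2025*t^4 + 4.2435*t^3 - 2.2725*t^2 - 5.3685*t + 2.7936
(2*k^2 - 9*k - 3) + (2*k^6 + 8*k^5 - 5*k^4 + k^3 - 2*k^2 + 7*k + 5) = 2*k^6 + 8*k^5 - 5*k^4 + k^3 - 2*k + 2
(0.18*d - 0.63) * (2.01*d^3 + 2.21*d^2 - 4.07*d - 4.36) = 0.3618*d^4 - 0.8685*d^3 - 2.1249*d^2 + 1.7793*d + 2.7468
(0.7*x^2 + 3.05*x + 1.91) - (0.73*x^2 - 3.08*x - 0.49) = -0.03*x^2 + 6.13*x + 2.4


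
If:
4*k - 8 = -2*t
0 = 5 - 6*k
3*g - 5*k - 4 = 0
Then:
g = 49/18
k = 5/6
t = 7/3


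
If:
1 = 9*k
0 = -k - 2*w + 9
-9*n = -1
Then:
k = 1/9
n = 1/9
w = 40/9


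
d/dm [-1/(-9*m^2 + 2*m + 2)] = 2*(1 - 9*m)/(-9*m^2 + 2*m + 2)^2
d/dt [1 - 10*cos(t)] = 10*sin(t)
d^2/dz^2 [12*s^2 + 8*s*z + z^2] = 2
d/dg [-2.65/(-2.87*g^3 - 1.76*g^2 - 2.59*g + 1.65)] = (-22.8165*g^2 - 9.328*g - 6.8635)/(2.87*g^3 + 1.76*g^2 + 2.59*g - 1.65)^2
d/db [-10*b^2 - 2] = -20*b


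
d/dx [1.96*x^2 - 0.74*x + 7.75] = 3.92*x - 0.74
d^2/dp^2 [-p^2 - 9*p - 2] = -2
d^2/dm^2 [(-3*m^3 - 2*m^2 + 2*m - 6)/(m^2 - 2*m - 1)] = 2*(-17*m^3 - 42*m^2 + 33*m - 36)/(m^6 - 6*m^5 + 9*m^4 + 4*m^3 - 9*m^2 - 6*m - 1)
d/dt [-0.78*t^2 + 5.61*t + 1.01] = 5.61 - 1.56*t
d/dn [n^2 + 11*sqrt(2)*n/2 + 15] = 2*n + 11*sqrt(2)/2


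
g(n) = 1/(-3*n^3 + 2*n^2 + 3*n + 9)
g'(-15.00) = 0.00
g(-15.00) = 0.00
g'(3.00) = 0.03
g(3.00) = -0.02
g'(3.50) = 0.01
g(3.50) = -0.01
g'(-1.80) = 0.04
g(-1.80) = 0.04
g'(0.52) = -0.02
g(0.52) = 0.09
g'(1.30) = 0.07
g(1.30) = 0.10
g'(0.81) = -0.00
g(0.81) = 0.09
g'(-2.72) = 0.01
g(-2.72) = 0.01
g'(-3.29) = 0.01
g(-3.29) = 0.01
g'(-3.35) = 0.01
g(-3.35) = 0.01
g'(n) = (9*n^2 - 4*n - 3)/(-3*n^3 + 2*n^2 + 3*n + 9)^2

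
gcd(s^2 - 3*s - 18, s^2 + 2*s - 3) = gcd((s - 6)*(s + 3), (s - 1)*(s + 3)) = s + 3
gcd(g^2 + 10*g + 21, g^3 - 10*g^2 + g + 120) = g + 3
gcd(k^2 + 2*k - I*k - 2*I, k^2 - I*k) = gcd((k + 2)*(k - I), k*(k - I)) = k - I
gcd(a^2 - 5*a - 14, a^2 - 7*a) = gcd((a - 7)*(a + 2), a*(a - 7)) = a - 7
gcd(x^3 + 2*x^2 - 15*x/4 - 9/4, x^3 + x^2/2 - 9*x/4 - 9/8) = x^2 - x - 3/4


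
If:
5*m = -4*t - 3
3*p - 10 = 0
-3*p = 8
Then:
No Solution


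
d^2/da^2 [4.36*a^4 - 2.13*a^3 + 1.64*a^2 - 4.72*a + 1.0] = 52.32*a^2 - 12.78*a + 3.28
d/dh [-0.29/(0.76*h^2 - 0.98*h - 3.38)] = (0.4408*h - 0.2842)/(-0.76*h^2 + 0.98*h + 3.38)^2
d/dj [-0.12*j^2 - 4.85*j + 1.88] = -0.24*j - 4.85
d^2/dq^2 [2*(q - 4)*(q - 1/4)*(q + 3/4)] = 12*q - 14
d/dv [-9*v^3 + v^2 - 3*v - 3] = -27*v^2 + 2*v - 3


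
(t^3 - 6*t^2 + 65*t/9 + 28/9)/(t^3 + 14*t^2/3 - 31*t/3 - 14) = (3*t^2 - 11*t - 4)/(3*(t^2 + 7*t + 6))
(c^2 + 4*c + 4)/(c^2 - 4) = (c + 2)/(c - 2)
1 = 1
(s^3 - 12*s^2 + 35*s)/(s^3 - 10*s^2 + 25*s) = (s - 7)/(s - 5)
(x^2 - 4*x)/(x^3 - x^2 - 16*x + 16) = x/(x^2 + 3*x - 4)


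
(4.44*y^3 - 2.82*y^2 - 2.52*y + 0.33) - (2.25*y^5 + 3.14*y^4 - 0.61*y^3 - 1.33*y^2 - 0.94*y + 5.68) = -2.25*y^5 - 3.14*y^4 + 5.05*y^3 - 1.49*y^2 - 1.58*y - 5.35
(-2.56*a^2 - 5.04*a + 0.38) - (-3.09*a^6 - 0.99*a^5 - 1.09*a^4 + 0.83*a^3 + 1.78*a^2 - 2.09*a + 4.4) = 3.09*a^6 + 0.99*a^5 + 1.09*a^4 - 0.83*a^3 - 4.34*a^2 - 2.95*a - 4.02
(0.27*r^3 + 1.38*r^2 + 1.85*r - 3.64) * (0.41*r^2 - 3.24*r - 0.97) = 0.1107*r^5 - 0.309*r^4 - 3.9746*r^3 - 8.825*r^2 + 9.9991*r + 3.5308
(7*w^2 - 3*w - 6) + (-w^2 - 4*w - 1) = 6*w^2 - 7*w - 7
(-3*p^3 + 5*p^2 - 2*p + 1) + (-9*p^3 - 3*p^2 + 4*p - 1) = -12*p^3 + 2*p^2 + 2*p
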